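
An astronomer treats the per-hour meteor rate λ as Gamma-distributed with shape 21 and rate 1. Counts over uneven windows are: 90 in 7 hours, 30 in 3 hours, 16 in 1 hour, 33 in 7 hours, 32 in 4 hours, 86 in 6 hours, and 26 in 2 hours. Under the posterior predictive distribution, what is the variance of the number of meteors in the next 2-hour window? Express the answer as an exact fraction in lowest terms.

22044/961

Total count: 90 + 30 + 16 + 33 + 32 + 86 + 26 = 313.
Total exposure: 7 + 3 + 1 + 7 + 4 + 6 + 2 = 30 hours.
By Gamma–Poisson conjugacy, the posterior is Gamma(α + Σx, β + Σt) = Gamma(21 + 313, 1 + 30) = Gamma(334, 31).
The posterior predictive for a window of length T is Negative Binomial with variance T·α'·(β'+T)/β'² = 2·334·33/961 = 22044/961.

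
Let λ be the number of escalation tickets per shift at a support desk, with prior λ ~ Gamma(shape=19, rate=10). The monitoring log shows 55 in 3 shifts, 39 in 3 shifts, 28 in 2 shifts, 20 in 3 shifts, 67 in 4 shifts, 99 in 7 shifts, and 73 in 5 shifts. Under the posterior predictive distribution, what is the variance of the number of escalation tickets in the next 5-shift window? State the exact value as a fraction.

84000/1369

Total count: 55 + 39 + 28 + 20 + 67 + 99 + 73 = 381.
Total exposure: 3 + 3 + 2 + 3 + 4 + 7 + 5 = 27 shifts.
Gamma(α, β) with Poisson data over total exposure Σt gives posterior Gamma(α+Σx, β+Σt) = Gamma(400, 37).
The posterior predictive for a window of length T is Negative Binomial with variance T·α'·(β'+T)/β'² = 5·400·42/1369 = 84000/1369.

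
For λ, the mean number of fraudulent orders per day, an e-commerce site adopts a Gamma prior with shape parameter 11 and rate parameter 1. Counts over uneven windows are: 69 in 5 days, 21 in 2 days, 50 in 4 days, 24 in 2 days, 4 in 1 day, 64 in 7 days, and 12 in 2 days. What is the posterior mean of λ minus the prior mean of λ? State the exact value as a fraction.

Total count: 69 + 21 + 50 + 24 + 4 + 64 + 12 = 244.
Total exposure: 5 + 2 + 4 + 2 + 1 + 7 + 2 = 23 days.
Gamma(α, β) with Poisson data over total exposure Σt gives posterior Gamma(α+Σx, β+Σt) = Gamma(255, 24).
Posterior mean = 255/24 = 85/8; prior mean = 11/1 = 11. Difference = 85/8 − 11 = -3/8.

-3/8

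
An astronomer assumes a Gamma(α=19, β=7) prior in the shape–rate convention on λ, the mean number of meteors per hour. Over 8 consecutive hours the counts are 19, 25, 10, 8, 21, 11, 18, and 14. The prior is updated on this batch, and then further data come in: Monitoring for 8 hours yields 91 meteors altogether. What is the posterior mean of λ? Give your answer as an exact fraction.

Total count: 19 + 25 + 10 + 8 + 21 + 11 + 18 + 14 = 126.
Total exposure: 8 hours.
After the first batch: Gamma(19 + 126, 7 + 8) = Gamma(145, 15).
Total count 91 over total exposure 8 hours.
After the second batch: Gamma(145 + 91, 15 + 8) = Gamma(236, 23).
Posterior mean = α'/β' = 236/23.

236/23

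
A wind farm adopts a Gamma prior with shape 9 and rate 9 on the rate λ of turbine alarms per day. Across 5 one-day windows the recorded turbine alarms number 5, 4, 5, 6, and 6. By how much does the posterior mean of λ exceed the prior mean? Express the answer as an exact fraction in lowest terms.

3/2

Total count: 5 + 4 + 5 + 6 + 6 = 26.
Total exposure: 5 days.
Posterior: α' = 9 + 26 = 35, β' = 9 + 5 = 14.
Posterior mean = 35/14 = 5/2; prior mean = 9/9 = 1. Difference = 5/2 − 1 = 3/2.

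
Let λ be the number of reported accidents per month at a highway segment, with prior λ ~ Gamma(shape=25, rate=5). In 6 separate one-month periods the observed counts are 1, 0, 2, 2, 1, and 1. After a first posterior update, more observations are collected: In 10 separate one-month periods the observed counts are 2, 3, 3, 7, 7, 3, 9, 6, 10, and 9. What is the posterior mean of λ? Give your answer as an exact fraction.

Total count: 1 + 0 + 2 + 2 + 1 + 1 = 7.
Total exposure: 6 months.
After the first batch: Gamma(25 + 7, 5 + 6) = Gamma(32, 11).
Total count: 2 + 3 + 3 + 7 + 7 + 3 + 9 + 6 + 10 + 9 = 59.
Total exposure: 10 months.
After the second batch: Gamma(32 + 59, 11 + 10) = Gamma(91, 21).
Posterior mean = α'/β' = 91/21 = 13/3.

13/3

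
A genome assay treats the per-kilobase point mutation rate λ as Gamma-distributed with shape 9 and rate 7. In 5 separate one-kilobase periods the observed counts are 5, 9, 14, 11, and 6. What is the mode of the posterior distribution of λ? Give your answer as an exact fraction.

Total count: 5 + 9 + 14 + 11 + 6 = 45.
Total exposure: 5 kilobases.
Conjugate update: add total count to the shape and total exposure to the rate, giving Gamma(54, 12).
Posterior mode = (α'−1)/β' = 53/12.

53/12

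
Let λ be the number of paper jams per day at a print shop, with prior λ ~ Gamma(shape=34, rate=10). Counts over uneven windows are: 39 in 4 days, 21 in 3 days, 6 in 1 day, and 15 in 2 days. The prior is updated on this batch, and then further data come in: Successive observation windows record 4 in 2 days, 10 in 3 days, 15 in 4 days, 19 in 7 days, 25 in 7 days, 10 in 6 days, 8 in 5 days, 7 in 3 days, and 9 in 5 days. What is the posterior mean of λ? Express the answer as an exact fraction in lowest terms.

111/31

Total count: 39 + 21 + 6 + 15 = 81.
Total exposure: 4 + 3 + 1 + 2 = 10 days.
After the first batch: Gamma(34 + 81, 10 + 10) = Gamma(115, 20).
Total count: 4 + 10 + 15 + 19 + 25 + 10 + 8 + 7 + 9 = 107.
Total exposure: 2 + 3 + 4 + 7 + 7 + 6 + 5 + 3 + 5 = 42 days.
After the second batch: Gamma(115 + 107, 20 + 42) = Gamma(222, 62).
Posterior mean = α'/β' = 222/62 = 111/31.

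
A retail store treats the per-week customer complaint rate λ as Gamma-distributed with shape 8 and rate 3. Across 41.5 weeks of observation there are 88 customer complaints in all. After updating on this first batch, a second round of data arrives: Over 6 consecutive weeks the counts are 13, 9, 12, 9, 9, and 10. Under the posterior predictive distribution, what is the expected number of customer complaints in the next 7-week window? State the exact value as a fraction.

Total count 88 over total exposure 41.5 weeks.
After the first batch: Gamma(8 + 88, 3 + 41.5) = Gamma(96, 89/2).
Total count: 13 + 9 + 12 + 9 + 9 + 10 = 62.
Total exposure: 6 weeks.
After the second batch: Gamma(96 + 62, 89/2 + 6) = Gamma(158, 101/2).
Predictive mean over a 7-week window = T·E[λ|data] = 7·158/(101/2) = 2212/101.

2212/101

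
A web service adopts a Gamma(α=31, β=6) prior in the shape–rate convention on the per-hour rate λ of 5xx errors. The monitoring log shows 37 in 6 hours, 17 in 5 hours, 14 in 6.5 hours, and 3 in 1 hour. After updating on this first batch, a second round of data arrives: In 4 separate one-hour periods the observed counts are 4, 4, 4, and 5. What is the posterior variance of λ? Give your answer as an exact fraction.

476/3249

Total count: 37 + 17 + 14 + 3 = 71.
Total exposure: 6 + 5 + 6.5 + 1 = 18.5 hours.
After the first batch: Gamma(31 + 71, 6 + 18.5) = Gamma(102, 49/2).
Total count: 4 + 4 + 4 + 5 = 17.
Total exposure: 4 hours.
After the second batch: Gamma(102 + 17, 49/2 + 4) = Gamma(119, 57/2).
Posterior variance = α'/β'² = 119/(3249/4) = 476/3249.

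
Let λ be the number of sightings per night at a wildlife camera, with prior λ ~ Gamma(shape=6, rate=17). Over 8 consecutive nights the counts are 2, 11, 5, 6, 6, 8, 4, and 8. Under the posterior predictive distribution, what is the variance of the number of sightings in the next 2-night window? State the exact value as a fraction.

Total count: 2 + 11 + 5 + 6 + 6 + 8 + 4 + 8 = 50.
Total exposure: 8 nights.
Posterior: α' = 6 + 50 = 56, β' = 17 + 8 = 25.
The posterior predictive for a window of length T is Negative Binomial with variance T·α'·(β'+T)/β'² = 2·56·27/625 = 3024/625.

3024/625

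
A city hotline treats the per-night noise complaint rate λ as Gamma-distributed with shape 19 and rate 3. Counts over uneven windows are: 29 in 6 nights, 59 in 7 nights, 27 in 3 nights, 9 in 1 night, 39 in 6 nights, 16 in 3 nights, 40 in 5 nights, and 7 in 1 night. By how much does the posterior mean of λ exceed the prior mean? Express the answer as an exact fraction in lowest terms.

2/3

Total count: 29 + 59 + 27 + 9 + 39 + 16 + 40 + 7 = 226.
Total exposure: 6 + 7 + 3 + 1 + 6 + 3 + 5 + 1 = 32 nights.
Gamma(α, β) with Poisson data over total exposure Σt gives posterior Gamma(α+Σx, β+Σt) = Gamma(245, 35).
Posterior mean = 245/35 = 7; prior mean = 19/3 = 19/3. Difference = 7 − 19/3 = 2/3.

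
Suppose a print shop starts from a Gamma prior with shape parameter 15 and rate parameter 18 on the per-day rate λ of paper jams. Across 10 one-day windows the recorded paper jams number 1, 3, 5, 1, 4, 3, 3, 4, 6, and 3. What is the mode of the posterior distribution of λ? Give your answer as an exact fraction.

Total count: 1 + 3 + 5 + 1 + 4 + 3 + 3 + 4 + 6 + 3 = 33.
Total exposure: 10 days.
The Gamma prior is conjugate for the Poisson rate, so λ | data ~ Gamma(15+33, 18+10) = Gamma(48, 28).
Posterior mode = (α'−1)/β' = 47/28.

47/28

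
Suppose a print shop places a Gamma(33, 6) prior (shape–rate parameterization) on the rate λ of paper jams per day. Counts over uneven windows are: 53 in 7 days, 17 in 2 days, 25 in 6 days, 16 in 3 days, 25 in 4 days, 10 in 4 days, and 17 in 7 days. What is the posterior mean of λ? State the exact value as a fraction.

196/39

Total count: 53 + 17 + 25 + 16 + 25 + 10 + 17 = 163.
Total exposure: 7 + 2 + 6 + 3 + 4 + 4 + 7 = 33 days.
Conjugate update: add total count to the shape and total exposure to the rate, giving Gamma(196, 39).
Posterior mean = α'/β' = 196/39.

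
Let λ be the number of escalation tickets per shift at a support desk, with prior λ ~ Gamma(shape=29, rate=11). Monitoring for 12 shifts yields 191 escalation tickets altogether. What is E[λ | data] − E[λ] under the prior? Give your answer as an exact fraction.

1753/253

Total count 191 over total exposure 12 shifts.
Gamma(α, β) with Poisson data over total exposure Σt gives posterior Gamma(α+Σx, β+Σt) = Gamma(220, 23).
Posterior mean = 220/23 = 220/23; prior mean = 29/11 = 29/11. Difference = 220/23 − 29/11 = 1753/253.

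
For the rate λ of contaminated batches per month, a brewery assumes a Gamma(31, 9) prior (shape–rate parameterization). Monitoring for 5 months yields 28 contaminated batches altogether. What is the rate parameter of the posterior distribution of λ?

Total count 28 over total exposure 5 months.
Gamma(α, β) with Poisson data over total exposure Σt gives posterior Gamma(α+Σx, β+Σt) = Gamma(59, 14).

14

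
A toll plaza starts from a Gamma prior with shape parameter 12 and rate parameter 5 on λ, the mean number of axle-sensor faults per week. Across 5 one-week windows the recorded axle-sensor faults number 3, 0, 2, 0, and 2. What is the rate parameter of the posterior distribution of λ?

10

Total count: 3 + 0 + 2 + 0 + 2 = 7.
Total exposure: 5 weeks.
The Gamma prior is conjugate for the Poisson rate, so λ | data ~ Gamma(12+7, 5+5) = Gamma(19, 10).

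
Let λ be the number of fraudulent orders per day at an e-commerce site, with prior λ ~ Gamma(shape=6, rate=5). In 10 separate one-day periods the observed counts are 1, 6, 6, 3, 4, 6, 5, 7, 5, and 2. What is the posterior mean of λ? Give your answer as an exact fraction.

Total count: 1 + 6 + 6 + 3 + 4 + 6 + 5 + 7 + 5 + 2 = 45.
Total exposure: 10 days.
The Gamma prior is conjugate for the Poisson rate, so λ | data ~ Gamma(6+45, 5+10) = Gamma(51, 15).
Posterior mean = α'/β' = 51/15 = 17/5.

17/5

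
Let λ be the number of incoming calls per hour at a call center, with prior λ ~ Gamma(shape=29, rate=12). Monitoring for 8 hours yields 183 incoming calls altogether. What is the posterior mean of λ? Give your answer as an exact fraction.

Total count 183 over total exposure 8 hours.
Conjugate update: add total count to the shape and total exposure to the rate, giving Gamma(212, 20).
Posterior mean = α'/β' = 212/20 = 53/5.

53/5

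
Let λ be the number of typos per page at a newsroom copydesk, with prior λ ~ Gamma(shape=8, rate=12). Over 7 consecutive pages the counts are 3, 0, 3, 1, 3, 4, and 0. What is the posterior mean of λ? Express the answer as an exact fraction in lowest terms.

22/19

Total count: 3 + 0 + 3 + 1 + 3 + 4 + 0 = 14.
Total exposure: 7 pages.
Gamma(α, β) with Poisson data over total exposure Σt gives posterior Gamma(α+Σx, β+Σt) = Gamma(22, 19).
Posterior mean = α'/β' = 22/19.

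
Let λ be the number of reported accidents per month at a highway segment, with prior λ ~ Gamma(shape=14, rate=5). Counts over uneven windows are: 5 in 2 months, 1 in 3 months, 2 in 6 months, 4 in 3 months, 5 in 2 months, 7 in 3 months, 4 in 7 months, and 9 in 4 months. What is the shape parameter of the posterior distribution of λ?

Total count: 5 + 1 + 2 + 4 + 5 + 7 + 4 + 9 = 37.
Total exposure: 2 + 3 + 6 + 3 + 2 + 3 + 7 + 4 = 30 months.
Posterior: α' = 14 + 37 = 51, β' = 5 + 30 = 35.

51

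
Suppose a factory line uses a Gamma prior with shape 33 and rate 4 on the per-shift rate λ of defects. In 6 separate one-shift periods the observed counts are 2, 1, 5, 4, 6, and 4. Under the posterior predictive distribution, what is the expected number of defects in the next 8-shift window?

Total count: 2 + 1 + 5 + 4 + 6 + 4 = 22.
Total exposure: 6 shifts.
By Gamma–Poisson conjugacy, the posterior is Gamma(α + Σx, β + Σt) = Gamma(33 + 22, 4 + 6) = Gamma(55, 10).
Predictive mean over an 8-shift window = T·E[λ|data] = 8·55/10 = 44.

44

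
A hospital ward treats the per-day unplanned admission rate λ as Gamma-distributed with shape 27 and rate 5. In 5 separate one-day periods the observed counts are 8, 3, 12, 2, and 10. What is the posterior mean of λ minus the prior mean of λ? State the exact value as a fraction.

4/5

Total count: 8 + 3 + 12 + 2 + 10 = 35.
Total exposure: 5 days.
Posterior: α' = 27 + 35 = 62, β' = 5 + 5 = 10.
Posterior mean = 62/10 = 31/5; prior mean = 27/5 = 27/5. Difference = 31/5 − 27/5 = 4/5.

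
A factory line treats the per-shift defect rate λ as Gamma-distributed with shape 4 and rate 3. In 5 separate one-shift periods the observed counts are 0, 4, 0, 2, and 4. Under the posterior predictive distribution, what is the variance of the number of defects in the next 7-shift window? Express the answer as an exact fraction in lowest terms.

Total count: 0 + 4 + 0 + 2 + 4 = 10.
Total exposure: 5 shifts.
By Gamma–Poisson conjugacy, the posterior is Gamma(α + Σx, β + Σt) = Gamma(4 + 10, 3 + 5) = Gamma(14, 8).
The posterior predictive for a window of length T is Negative Binomial with variance T·α'·(β'+T)/β'² = 7·14·15/64 = 735/32.

735/32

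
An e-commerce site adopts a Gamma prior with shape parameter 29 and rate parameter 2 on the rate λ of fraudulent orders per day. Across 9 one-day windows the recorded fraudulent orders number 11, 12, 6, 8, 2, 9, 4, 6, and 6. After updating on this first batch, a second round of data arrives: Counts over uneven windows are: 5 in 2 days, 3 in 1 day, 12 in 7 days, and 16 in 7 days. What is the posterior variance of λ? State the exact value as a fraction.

Total count: 11 + 12 + 6 + 8 + 2 + 9 + 4 + 6 + 6 = 64.
Total exposure: 9 days.
After the first batch: Gamma(29 + 64, 2 + 9) = Gamma(93, 11).
Total count: 5 + 3 + 12 + 16 = 36.
Total exposure: 2 + 1 + 7 + 7 = 17 days.
After the second batch: Gamma(93 + 36, 11 + 17) = Gamma(129, 28).
Posterior variance = α'/β'² = 129/784.

129/784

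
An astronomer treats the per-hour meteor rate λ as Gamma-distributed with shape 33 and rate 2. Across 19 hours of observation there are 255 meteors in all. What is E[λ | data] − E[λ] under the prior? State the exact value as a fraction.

-39/14

Total count 255 over total exposure 19 hours.
The Gamma prior is conjugate for the Poisson rate, so λ | data ~ Gamma(33+255, 2+19) = Gamma(288, 21).
Posterior mean = 288/21 = 96/7; prior mean = 33/2 = 33/2. Difference = 96/7 − 33/2 = -39/14.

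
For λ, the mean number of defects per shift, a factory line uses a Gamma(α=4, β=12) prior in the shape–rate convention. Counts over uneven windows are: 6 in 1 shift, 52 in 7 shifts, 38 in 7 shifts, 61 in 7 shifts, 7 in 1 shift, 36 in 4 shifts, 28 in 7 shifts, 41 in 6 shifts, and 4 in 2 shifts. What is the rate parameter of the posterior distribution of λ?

Total count: 6 + 52 + 38 + 61 + 7 + 36 + 28 + 41 + 4 = 273.
Total exposure: 1 + 7 + 7 + 7 + 1 + 4 + 7 + 6 + 2 = 42 shifts.
By Gamma–Poisson conjugacy, the posterior is Gamma(α + Σx, β + Σt) = Gamma(4 + 273, 12 + 42) = Gamma(277, 54).

54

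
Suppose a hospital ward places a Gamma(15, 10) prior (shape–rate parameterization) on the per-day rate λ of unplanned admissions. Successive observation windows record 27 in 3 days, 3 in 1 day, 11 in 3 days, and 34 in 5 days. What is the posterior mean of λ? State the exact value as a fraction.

45/11

Total count: 27 + 3 + 11 + 34 = 75.
Total exposure: 3 + 1 + 3 + 5 = 12 days.
Gamma(α, β) with Poisson data over total exposure Σt gives posterior Gamma(α+Σx, β+Σt) = Gamma(90, 22).
Posterior mean = α'/β' = 90/22 = 45/11.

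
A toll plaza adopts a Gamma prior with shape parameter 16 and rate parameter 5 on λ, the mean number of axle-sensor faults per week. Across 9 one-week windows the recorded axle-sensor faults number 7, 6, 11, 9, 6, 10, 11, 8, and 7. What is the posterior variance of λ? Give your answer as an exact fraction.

13/28

Total count: 7 + 6 + 11 + 9 + 6 + 10 + 11 + 8 + 7 = 75.
Total exposure: 9 weeks.
By Gamma–Poisson conjugacy, the posterior is Gamma(α + Σx, β + Σt) = Gamma(16 + 75, 5 + 9) = Gamma(91, 14).
Posterior variance = α'/β'² = 91/196 = 13/28.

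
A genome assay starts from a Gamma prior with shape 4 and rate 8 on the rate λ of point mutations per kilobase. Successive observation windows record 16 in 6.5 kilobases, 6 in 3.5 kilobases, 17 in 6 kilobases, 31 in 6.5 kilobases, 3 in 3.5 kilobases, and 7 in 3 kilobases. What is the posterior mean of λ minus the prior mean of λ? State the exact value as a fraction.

Total count: 16 + 6 + 17 + 31 + 3 + 7 = 80.
Total exposure: 6.5 + 3.5 + 6 + 6.5 + 3.5 + 3 = 29 kilobases.
The Gamma prior is conjugate for the Poisson rate, so λ | data ~ Gamma(4+80, 8+29) = Gamma(84, 37).
Posterior mean = 84/37 = 84/37; prior mean = 4/8 = 1/2. Difference = 84/37 − 1/2 = 131/74.

131/74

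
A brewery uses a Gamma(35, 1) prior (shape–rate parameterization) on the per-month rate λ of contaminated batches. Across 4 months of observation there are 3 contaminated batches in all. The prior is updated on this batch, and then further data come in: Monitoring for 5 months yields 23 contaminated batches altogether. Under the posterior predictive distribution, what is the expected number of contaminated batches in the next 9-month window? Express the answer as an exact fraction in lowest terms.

Total count 3 over total exposure 4 months.
After the first batch: Gamma(35 + 3, 1 + 4) = Gamma(38, 5).
Total count 23 over total exposure 5 months.
After the second batch: Gamma(38 + 23, 5 + 5) = Gamma(61, 10).
Predictive mean over a 9-month window = T·E[λ|data] = 9·61/10 = 549/10.

549/10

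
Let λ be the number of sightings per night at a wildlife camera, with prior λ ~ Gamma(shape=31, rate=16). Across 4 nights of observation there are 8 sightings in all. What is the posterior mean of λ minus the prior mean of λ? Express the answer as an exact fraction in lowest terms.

Total count 8 over total exposure 4 nights.
Gamma(α, β) with Poisson data over total exposure Σt gives posterior Gamma(α+Σx, β+Σt) = Gamma(39, 20).
Posterior mean = 39/20 = 39/20; prior mean = 31/16 = 31/16. Difference = 39/20 − 31/16 = 1/80.

1/80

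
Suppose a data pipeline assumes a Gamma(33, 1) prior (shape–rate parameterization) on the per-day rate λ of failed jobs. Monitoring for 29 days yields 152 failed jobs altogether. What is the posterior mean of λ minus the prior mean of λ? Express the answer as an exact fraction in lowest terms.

-161/6

Total count 152 over total exposure 29 days.
The Gamma prior is conjugate for the Poisson rate, so λ | data ~ Gamma(33+152, 1+29) = Gamma(185, 30).
Posterior mean = 185/30 = 37/6; prior mean = 33/1 = 33. Difference = 37/6 − 33 = -161/6.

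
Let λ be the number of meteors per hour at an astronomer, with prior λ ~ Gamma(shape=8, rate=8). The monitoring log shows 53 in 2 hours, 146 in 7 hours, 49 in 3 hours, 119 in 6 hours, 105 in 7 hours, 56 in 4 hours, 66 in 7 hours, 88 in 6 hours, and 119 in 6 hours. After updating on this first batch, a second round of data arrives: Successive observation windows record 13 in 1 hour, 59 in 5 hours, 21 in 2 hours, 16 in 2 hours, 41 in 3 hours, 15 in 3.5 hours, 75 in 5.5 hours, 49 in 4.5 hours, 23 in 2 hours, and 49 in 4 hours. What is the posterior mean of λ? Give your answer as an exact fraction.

Total count: 53 + 146 + 49 + 119 + 105 + 56 + 66 + 88 + 119 = 801.
Total exposure: 2 + 7 + 3 + 6 + 7 + 4 + 7 + 6 + 6 = 48 hours.
After the first batch: Gamma(8 + 801, 8 + 48) = Gamma(809, 56).
Total count: 13 + 59 + 21 + 16 + 41 + 15 + 75 + 49 + 23 + 49 = 361.
Total exposure: 1 + 5 + 2 + 2 + 3 + 3.5 + 5.5 + 4.5 + 2 + 4 = 32.5 hours.
After the second batch: Gamma(809 + 361, 56 + 32.5) = Gamma(1170, 177/2).
Posterior mean = α'/β' = 1170/(177/2) = 780/59.

780/59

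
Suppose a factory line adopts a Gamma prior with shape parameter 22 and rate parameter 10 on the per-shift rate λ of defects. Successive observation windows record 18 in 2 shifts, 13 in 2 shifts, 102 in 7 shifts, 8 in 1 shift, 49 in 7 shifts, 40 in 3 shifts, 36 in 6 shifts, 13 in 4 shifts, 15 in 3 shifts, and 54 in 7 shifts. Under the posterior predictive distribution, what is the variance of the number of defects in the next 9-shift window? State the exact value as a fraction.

101565/1352

Total count: 18 + 13 + 102 + 8 + 49 + 40 + 36 + 13 + 15 + 54 = 348.
Total exposure: 2 + 2 + 7 + 1 + 7 + 3 + 6 + 4 + 3 + 7 = 42 shifts.
Conjugate update: add total count to the shape and total exposure to the rate, giving Gamma(370, 52).
The posterior predictive for a window of length T is Negative Binomial with variance T·α'·(β'+T)/β'² = 9·370·61/2704 = 101565/1352.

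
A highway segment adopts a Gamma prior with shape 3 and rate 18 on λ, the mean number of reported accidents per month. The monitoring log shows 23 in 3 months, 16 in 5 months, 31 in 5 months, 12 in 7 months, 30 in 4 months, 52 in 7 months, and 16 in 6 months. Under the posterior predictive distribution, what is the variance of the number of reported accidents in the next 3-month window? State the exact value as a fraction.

31842/3025

Total count: 23 + 16 + 31 + 12 + 30 + 52 + 16 = 180.
Total exposure: 3 + 5 + 5 + 7 + 4 + 7 + 6 = 37 months.
Posterior: α' = 3 + 180 = 183, β' = 18 + 37 = 55.
The posterior predictive for a window of length T is Negative Binomial with variance T·α'·(β'+T)/β'² = 3·183·58/3025 = 31842/3025.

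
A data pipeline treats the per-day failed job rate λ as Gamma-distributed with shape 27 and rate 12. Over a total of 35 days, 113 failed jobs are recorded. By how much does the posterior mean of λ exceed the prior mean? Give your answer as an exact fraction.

Total count 113 over total exposure 35 days.
By Gamma–Poisson conjugacy, the posterior is Gamma(α + Σx, β + Σt) = Gamma(27 + 113, 12 + 35) = Gamma(140, 47).
Posterior mean = 140/47 = 140/47; prior mean = 27/12 = 9/4. Difference = 140/47 − 9/4 = 137/188.

137/188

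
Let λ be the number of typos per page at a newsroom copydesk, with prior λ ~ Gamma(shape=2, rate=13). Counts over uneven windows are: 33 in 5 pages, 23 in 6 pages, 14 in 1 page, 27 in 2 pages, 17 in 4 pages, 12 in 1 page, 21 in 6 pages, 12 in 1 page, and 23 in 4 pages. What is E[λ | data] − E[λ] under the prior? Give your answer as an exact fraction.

2306/559

Total count: 33 + 23 + 14 + 27 + 17 + 12 + 21 + 12 + 23 = 182.
Total exposure: 5 + 6 + 1 + 2 + 4 + 1 + 6 + 1 + 4 = 30 pages.
Gamma(α, β) with Poisson data over total exposure Σt gives posterior Gamma(α+Σx, β+Σt) = Gamma(184, 43).
Posterior mean = 184/43 = 184/43; prior mean = 2/13 = 2/13. Difference = 184/43 − 2/13 = 2306/559.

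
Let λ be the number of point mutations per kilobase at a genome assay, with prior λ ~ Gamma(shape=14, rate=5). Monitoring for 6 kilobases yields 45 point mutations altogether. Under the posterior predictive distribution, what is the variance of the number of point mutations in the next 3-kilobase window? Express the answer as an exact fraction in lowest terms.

Total count 45 over total exposure 6 kilobases.
Conjugate update: add total count to the shape and total exposure to the rate, giving Gamma(59, 11).
The posterior predictive for a window of length T is Negative Binomial with variance T·α'·(β'+T)/β'² = 3·59·14/121 = 2478/121.

2478/121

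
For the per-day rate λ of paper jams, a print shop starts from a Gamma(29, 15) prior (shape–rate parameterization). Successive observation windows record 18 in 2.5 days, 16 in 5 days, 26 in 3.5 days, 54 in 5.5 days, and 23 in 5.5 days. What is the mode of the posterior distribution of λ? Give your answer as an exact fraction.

165/37

Total count: 18 + 16 + 26 + 54 + 23 = 137.
Total exposure: 2.5 + 5 + 3.5 + 5.5 + 5.5 = 22 days.
By Gamma–Poisson conjugacy, the posterior is Gamma(α + Σx, β + Σt) = Gamma(29 + 137, 15 + 22) = Gamma(166, 37).
Posterior mode = (α'−1)/β' = 165/37.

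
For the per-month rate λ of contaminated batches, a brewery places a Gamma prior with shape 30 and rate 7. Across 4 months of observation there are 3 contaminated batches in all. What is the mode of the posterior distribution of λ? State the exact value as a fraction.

Total count 3 over total exposure 4 months.
By Gamma–Poisson conjugacy, the posterior is Gamma(α + Σx, β + Σt) = Gamma(30 + 3, 7 + 4) = Gamma(33, 11).
Posterior mode = (α'−1)/β' = 32/11.

32/11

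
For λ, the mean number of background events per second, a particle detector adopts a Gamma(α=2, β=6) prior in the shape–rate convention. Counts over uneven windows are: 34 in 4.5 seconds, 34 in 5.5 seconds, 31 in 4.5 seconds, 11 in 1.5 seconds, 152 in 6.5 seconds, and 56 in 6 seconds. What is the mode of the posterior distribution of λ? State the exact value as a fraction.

Total count: 34 + 34 + 31 + 11 + 152 + 56 = 318.
Total exposure: 4.5 + 5.5 + 4.5 + 1.5 + 6.5 + 6 = 28.5 seconds.
By Gamma–Poisson conjugacy, the posterior is Gamma(α + Σx, β + Σt) = Gamma(2 + 318, 6 + 28.5) = Gamma(320, 69/2).
Posterior mode = (α'−1)/β' = 319/(69/2) = 638/69.

638/69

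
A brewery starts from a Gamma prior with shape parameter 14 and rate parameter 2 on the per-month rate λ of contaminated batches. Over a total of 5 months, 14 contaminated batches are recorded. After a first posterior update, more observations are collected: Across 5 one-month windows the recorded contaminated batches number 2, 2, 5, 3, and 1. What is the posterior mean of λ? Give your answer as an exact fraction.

41/12

Total count 14 over total exposure 5 months.
After the first batch: Gamma(14 + 14, 2 + 5) = Gamma(28, 7).
Total count: 2 + 2 + 5 + 3 + 1 = 13.
Total exposure: 5 months.
After the second batch: Gamma(28 + 13, 7 + 5) = Gamma(41, 12).
Posterior mean = α'/β' = 41/12.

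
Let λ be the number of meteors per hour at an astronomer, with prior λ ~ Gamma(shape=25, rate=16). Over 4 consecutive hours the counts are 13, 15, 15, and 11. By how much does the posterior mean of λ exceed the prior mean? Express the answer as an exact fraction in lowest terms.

Total count: 13 + 15 + 15 + 11 = 54.
Total exposure: 4 hours.
Conjugate update: add total count to the shape and total exposure to the rate, giving Gamma(79, 20).
Posterior mean = 79/20 = 79/20; prior mean = 25/16 = 25/16. Difference = 79/20 − 25/16 = 191/80.

191/80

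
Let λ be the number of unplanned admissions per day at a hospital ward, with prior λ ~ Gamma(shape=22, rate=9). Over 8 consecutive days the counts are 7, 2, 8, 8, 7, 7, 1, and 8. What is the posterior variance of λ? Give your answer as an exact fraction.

70/289

Total count: 7 + 2 + 8 + 8 + 7 + 7 + 1 + 8 = 48.
Total exposure: 8 days.
By Gamma–Poisson conjugacy, the posterior is Gamma(α + Σx, β + Σt) = Gamma(22 + 48, 9 + 8) = Gamma(70, 17).
Posterior variance = α'/β'² = 70/289.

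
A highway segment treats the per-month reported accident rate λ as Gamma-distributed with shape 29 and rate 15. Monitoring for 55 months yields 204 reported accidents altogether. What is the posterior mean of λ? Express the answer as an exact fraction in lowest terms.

233/70

Total count 204 over total exposure 55 months.
Gamma(α, β) with Poisson data over total exposure Σt gives posterior Gamma(α+Σx, β+Σt) = Gamma(233, 70).
Posterior mean = α'/β' = 233/70.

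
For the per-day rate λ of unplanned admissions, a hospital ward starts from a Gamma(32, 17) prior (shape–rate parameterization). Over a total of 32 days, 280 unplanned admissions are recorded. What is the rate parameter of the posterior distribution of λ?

49

Total count 280 over total exposure 32 days.
Gamma(α, β) with Poisson data over total exposure Σt gives posterior Gamma(α+Σx, β+Σt) = Gamma(312, 49).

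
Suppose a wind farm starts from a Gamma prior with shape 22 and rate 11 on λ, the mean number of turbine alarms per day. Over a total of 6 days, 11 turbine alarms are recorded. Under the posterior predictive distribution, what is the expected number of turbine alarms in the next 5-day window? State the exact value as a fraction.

Total count 11 over total exposure 6 days.
The Gamma prior is conjugate for the Poisson rate, so λ | data ~ Gamma(22+11, 11+6) = Gamma(33, 17).
Predictive mean over a 5-day window = T·E[λ|data] = 5·33/17 = 165/17.

165/17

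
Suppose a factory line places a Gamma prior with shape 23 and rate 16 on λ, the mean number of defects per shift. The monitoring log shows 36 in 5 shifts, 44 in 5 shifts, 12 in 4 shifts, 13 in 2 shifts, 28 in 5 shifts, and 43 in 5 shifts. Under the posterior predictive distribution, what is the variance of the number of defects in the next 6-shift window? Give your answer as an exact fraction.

1592/49

Total count: 36 + 44 + 12 + 13 + 28 + 43 = 176.
Total exposure: 5 + 5 + 4 + 2 + 5 + 5 = 26 shifts.
The Gamma prior is conjugate for the Poisson rate, so λ | data ~ Gamma(23+176, 16+26) = Gamma(199, 42).
The posterior predictive for a window of length T is Negative Binomial with variance T·α'·(β'+T)/β'² = 6·199·48/1764 = 1592/49.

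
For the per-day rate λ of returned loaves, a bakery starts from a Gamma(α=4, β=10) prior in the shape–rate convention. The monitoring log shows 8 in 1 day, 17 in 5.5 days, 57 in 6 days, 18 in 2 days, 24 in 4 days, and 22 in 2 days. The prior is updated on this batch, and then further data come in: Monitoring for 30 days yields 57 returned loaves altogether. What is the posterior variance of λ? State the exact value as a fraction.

Total count: 8 + 17 + 57 + 18 + 24 + 22 = 146.
Total exposure: 1 + 5.5 + 6 + 2 + 4 + 2 = 20.5 days.
After the first batch: Gamma(4 + 146, 10 + 20.5) = Gamma(150, 61/2).
Total count 57 over total exposure 30 days.
After the second batch: Gamma(150 + 57, 61/2 + 30) = Gamma(207, 121/2).
Posterior variance = α'/β'² = 207/(14641/4) = 828/14641.

828/14641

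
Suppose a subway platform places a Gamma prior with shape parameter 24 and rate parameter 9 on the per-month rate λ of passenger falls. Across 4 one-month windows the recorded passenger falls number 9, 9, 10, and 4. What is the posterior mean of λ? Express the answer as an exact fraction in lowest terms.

56/13

Total count: 9 + 9 + 10 + 4 = 32.
Total exposure: 4 months.
Gamma(α, β) with Poisson data over total exposure Σt gives posterior Gamma(α+Σx, β+Σt) = Gamma(56, 13).
Posterior mean = α'/β' = 56/13.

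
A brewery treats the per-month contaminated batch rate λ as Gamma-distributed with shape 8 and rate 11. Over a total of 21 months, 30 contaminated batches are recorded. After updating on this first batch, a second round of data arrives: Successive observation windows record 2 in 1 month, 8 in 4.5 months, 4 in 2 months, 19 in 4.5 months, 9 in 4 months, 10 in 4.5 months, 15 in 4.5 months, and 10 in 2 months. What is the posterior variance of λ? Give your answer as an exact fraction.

Total count 30 over total exposure 21 months.
After the first batch: Gamma(8 + 30, 11 + 21) = Gamma(38, 32).
Total count: 2 + 8 + 4 + 19 + 9 + 10 + 15 + 10 = 77.
Total exposure: 1 + 4.5 + 2 + 4.5 + 4 + 4.5 + 4.5 + 2 = 27 months.
After the second batch: Gamma(38 + 77, 32 + 27) = Gamma(115, 59).
Posterior variance = α'/β'² = 115/3481.

115/3481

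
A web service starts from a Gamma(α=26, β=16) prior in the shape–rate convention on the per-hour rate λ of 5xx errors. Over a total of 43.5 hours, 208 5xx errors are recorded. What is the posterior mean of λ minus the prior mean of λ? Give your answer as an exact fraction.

2197/952

Total count 208 over total exposure 43.5 hours.
Gamma(α, β) with Poisson data over total exposure Σt gives posterior Gamma(α+Σx, β+Σt) = Gamma(234, 119/2).
Posterior mean = 234/(119/2) = 468/119; prior mean = 26/16 = 13/8. Difference = 468/119 − 13/8 = 2197/952.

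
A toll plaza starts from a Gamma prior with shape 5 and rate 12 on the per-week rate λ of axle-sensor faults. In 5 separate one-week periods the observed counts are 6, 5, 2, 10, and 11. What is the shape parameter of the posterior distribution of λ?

Total count: 6 + 5 + 2 + 10 + 11 = 34.
Total exposure: 5 weeks.
By Gamma–Poisson conjugacy, the posterior is Gamma(α + Σx, β + Σt) = Gamma(5 + 34, 12 + 5) = Gamma(39, 17).

39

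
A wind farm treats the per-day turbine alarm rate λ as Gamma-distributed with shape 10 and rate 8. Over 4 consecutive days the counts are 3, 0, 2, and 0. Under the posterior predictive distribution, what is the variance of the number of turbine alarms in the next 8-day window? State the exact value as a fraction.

50/3

Total count: 3 + 0 + 2 + 0 = 5.
Total exposure: 4 days.
Posterior: α' = 10 + 5 = 15, β' = 8 + 4 = 12.
The posterior predictive for a window of length T is Negative Binomial with variance T·α'·(β'+T)/β'² = 8·15·20/144 = 50/3.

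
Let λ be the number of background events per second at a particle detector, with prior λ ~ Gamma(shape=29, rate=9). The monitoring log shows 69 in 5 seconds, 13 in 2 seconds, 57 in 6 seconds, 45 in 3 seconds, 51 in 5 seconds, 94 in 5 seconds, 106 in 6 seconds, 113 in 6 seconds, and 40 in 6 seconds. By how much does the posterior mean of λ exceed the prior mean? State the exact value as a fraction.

4016/477

Total count: 69 + 13 + 57 + 45 + 51 + 94 + 106 + 113 + 40 = 588.
Total exposure: 5 + 2 + 6 + 3 + 5 + 5 + 6 + 6 + 6 = 44 seconds.
Conjugate update: add total count to the shape and total exposure to the rate, giving Gamma(617, 53).
Posterior mean = 617/53 = 617/53; prior mean = 29/9 = 29/9. Difference = 617/53 − 29/9 = 4016/477.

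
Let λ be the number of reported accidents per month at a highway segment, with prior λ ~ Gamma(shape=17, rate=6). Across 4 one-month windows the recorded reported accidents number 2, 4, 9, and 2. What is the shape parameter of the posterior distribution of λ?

Total count: 2 + 4 + 9 + 2 = 17.
Total exposure: 4 months.
Conjugate update: add total count to the shape and total exposure to the rate, giving Gamma(34, 10).

34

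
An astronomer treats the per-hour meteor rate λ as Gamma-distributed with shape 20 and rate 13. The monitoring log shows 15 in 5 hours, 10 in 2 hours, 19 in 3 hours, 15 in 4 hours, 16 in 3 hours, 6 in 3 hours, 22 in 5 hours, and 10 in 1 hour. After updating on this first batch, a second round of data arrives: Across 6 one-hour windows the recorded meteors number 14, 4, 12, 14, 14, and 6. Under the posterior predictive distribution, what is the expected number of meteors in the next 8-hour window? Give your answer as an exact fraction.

Total count: 15 + 10 + 19 + 15 + 16 + 6 + 22 + 10 = 113.
Total exposure: 5 + 2 + 3 + 4 + 3 + 3 + 5 + 1 = 26 hours.
After the first batch: Gamma(20 + 113, 13 + 26) = Gamma(133, 39).
Total count: 14 + 4 + 12 + 14 + 14 + 6 = 64.
Total exposure: 6 hours.
After the second batch: Gamma(133 + 64, 39 + 6) = Gamma(197, 45).
Predictive mean over an 8-hour window = T·E[λ|data] = 8·197/45 = 1576/45.

1576/45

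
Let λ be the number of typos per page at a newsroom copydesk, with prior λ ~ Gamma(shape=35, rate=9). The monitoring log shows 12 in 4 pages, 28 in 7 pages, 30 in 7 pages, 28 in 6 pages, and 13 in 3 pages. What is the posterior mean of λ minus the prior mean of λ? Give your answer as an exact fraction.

1/6

Total count: 12 + 28 + 30 + 28 + 13 = 111.
Total exposure: 4 + 7 + 7 + 6 + 3 = 27 pages.
The Gamma prior is conjugate for the Poisson rate, so λ | data ~ Gamma(35+111, 9+27) = Gamma(146, 36).
Posterior mean = 146/36 = 73/18; prior mean = 35/9 = 35/9. Difference = 73/18 − 35/9 = 1/6.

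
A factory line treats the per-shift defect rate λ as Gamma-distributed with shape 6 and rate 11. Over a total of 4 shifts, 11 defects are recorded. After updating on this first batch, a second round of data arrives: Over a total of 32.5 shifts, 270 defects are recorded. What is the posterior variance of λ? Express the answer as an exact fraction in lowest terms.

1148/9025

Total count 11 over total exposure 4 shifts.
After the first batch: Gamma(6 + 11, 11 + 4) = Gamma(17, 15).
Total count 270 over total exposure 32.5 shifts.
After the second batch: Gamma(17 + 270, 15 + 32.5) = Gamma(287, 95/2).
Posterior variance = α'/β'² = 287/(9025/4) = 1148/9025.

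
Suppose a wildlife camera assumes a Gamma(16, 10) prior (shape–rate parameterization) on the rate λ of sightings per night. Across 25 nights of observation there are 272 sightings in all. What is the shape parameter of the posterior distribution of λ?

288

Total count 272 over total exposure 25 nights.
By Gamma–Poisson conjugacy, the posterior is Gamma(α + Σx, β + Σt) = Gamma(16 + 272, 10 + 25) = Gamma(288, 35).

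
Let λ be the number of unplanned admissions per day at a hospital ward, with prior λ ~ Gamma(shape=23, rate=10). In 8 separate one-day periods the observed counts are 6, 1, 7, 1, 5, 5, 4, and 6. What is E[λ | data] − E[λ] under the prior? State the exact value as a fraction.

83/90

Total count: 6 + 1 + 7 + 1 + 5 + 5 + 4 + 6 = 35.
Total exposure: 8 days.
Gamma(α, β) with Poisson data over total exposure Σt gives posterior Gamma(α+Σx, β+Σt) = Gamma(58, 18).
Posterior mean = 58/18 = 29/9; prior mean = 23/10 = 23/10. Difference = 29/9 − 23/10 = 83/90.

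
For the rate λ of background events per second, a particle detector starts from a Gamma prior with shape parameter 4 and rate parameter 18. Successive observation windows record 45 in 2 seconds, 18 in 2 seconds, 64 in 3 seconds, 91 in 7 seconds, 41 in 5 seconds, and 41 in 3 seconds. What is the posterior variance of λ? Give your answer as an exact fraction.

Total count: 45 + 18 + 64 + 91 + 41 + 41 = 300.
Total exposure: 2 + 2 + 3 + 7 + 5 + 3 = 22 seconds.
By Gamma–Poisson conjugacy, the posterior is Gamma(α + Σx, β + Σt) = Gamma(4 + 300, 18 + 22) = Gamma(304, 40).
Posterior variance = α'/β'² = 304/1600 = 19/100.

19/100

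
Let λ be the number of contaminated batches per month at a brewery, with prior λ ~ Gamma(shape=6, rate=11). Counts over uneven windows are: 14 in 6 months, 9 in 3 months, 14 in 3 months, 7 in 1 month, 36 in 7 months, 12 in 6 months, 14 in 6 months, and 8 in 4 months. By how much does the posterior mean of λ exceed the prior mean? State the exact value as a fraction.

Total count: 14 + 9 + 14 + 7 + 36 + 12 + 14 + 8 = 114.
Total exposure: 6 + 3 + 3 + 1 + 7 + 6 + 6 + 4 = 36 months.
Conjugate update: add total count to the shape and total exposure to the rate, giving Gamma(120, 47).
Posterior mean = 120/47 = 120/47; prior mean = 6/11 = 6/11. Difference = 120/47 − 6/11 = 1038/517.

1038/517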